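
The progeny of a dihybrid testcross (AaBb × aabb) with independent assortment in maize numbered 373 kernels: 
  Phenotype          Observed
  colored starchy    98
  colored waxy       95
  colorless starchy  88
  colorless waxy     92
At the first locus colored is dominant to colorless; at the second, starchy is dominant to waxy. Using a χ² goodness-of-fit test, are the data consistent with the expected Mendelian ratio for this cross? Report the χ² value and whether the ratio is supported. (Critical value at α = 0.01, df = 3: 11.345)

0.587; consistent

A dihybrid testcross with independent assortment gives a 1:1:1:1 ratio.
Expected counts for N = 373 under a 1:1:1:1 ratio (total parts = 4):
  colored starchy: 373 × 1/4 = 93.25
  colored waxy: 373 × 1/4 = 93.25
  colorless starchy: 373 × 1/4 = 93.25
  colorless waxy: 373 × 1/4 = 93.25
χ² = Σ (O − E)² / E
  colored starchy: (98 − 93.25)² / 93.25 = 0.2420
  colored waxy: (95 − 93.25)² / 93.25 = 0.0328
  colorless starchy: (88 − 93.25)² / 93.25 = 0.2956
  colorless waxy: (92 − 93.25)² / 93.25 = 0.0168
χ² = 0.2420 + 0.0328 + 0.2956 + 0.0168 = 0.5872 ≈ 0.587
Degrees of freedom = 4 − 1 = 3; critical value at α = 0.01 is 11.345.
Since 0.587 < 11.345, we fail to reject the null hypothesis — the data are consistent with the 1:1:1:1 ratio.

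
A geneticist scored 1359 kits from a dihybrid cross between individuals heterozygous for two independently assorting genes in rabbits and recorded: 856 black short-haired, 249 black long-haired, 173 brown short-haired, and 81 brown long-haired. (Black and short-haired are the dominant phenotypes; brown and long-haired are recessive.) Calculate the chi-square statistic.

37.550

A dihybrid F₂ with independent assortment and complete dominance at both loci gives a 9:3:3:1 phenotypic ratio.
Under the 9:3:3:1 hypothesis (Σ ratio = 16, N = 1359):
  black short-haired: 1359 × 9/16 = 764.4375
  black long-haired: 1359 × 3/16 = 254.8125
  brown short-haired: 1359 × 3/16 = 254.8125
  brown long-haired: 1359 × 1/16 = 84.9375
χ² = Σ (O − E)² / E
  black short-haired: (856 − 764.4375)² / 764.4375 = 10.9671
  black long-haired: (249 − 254.8125)² / 254.8125 = 0.1326
  brown short-haired: (173 − 254.8125)² / 254.8125 = 26.2675
  brown long-haired: (81 − 84.9375)² / 84.9375 = 0.1825
χ² = 10.9671 + 0.1326 + 26.2675 + 0.1825 = 37.5497 ≈ 37.550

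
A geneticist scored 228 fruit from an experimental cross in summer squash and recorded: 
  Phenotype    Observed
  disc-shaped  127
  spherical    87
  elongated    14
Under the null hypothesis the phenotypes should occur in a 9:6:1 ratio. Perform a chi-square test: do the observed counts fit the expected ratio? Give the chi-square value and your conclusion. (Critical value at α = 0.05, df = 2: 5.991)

Under the 9:6:1 hypothesis (Σ ratio = 16, N = 228):
  disc-shaped: 228 × 9/16 = 128.25
  spherical: 228 × 6/16 = 85.5
  elongated: 228 × 1/16 = 14.25
χ² = Σ (O − E)² / E
  disc-shaped: (127 − 128.25)² / 128.25 = 0.0122
  spherical: (87 − 85.5)² / 85.5 = 0.0263
  elongated: (14 − 14.25)² / 14.25 = 0.0044
χ² = 0.0122 + 0.0263 + 0.0044 = 0.0429 ≈ 0.043
Degrees of freedom = 3 − 1 = 2; critical value at α = 0.05 is 5.991.
Since 0.043 < 5.991, we fail to reject the null hypothesis — the data are consistent with the 9:6:1 ratio.

0.043; consistent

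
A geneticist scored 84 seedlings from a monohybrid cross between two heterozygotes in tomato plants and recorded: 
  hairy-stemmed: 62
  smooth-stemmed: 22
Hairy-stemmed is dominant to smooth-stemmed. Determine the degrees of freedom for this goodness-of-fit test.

For a monohybrid cross between heterozygotes with complete dominance, the expected phenotypic ratio is 3:1.
A goodness-of-fit test with 2 phenotype classes has df = 2 − 1 = 1.

1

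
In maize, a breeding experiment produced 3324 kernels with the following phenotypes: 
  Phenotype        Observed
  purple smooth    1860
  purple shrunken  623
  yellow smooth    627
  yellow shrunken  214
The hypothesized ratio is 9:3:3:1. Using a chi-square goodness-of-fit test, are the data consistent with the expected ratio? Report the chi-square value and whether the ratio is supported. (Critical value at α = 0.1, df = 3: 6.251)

0.262; consistent

Total ratio parts = 16. Expected numbers out of 3324:
  purple smooth: 3324 × 9/16 = 1869.75
  purple shrunken: 3324 × 3/16 = 623.25
  yellow smooth: 3324 × 3/16 = 623.25
  yellow shrunken: 3324 × 1/16 = 207.75
χ² = Σ (O − E)² / E
  purple smooth: (1860 − 1869.75)² / 1869.75 = 0.0508
  purple shrunken: (623 − 623.25)² / 623.25 = 0.0001
  yellow smooth: (627 − 623.25)² / 623.25 = 0.0226
  yellow shrunken: (214 − 207.75)² / 207.75 = 0.1880
χ² = 0.0508 + 0.0001 + 0.0226 + 0.1880 = 0.2615 ≈ 0.262
Degrees of freedom = 4 − 1 = 3; critical value at α = 0.1 is 6.251.
Since 0.262 < 6.251, we fail to reject the null hypothesis — the data are consistent with the 9:3:3:1 ratio.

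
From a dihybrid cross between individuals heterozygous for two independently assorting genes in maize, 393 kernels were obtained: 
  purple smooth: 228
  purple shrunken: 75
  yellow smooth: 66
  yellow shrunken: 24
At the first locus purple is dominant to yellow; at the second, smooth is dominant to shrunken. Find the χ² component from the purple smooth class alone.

0.218

A dihybrid F₂ with independent assortment and complete dominance at both loci gives a 9:3:3:1 phenotypic ratio.
Expected counts for N = 393 under a 9:3:3:1 ratio (total parts = 16):
  purple smooth: 393 × 9/16 = 221.0625
  purple shrunken: 393 × 3/16 = 73.6875
  yellow smooth: 393 × 3/16 = 73.6875
  yellow shrunken: 393 × 1/16 = 24.5625
Contribution of purple smooth: (228 − 221.0625)² / 221.0625 = 0.2177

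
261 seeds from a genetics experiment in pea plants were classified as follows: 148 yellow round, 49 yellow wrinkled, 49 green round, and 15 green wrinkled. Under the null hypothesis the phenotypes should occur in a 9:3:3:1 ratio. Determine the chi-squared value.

0.115

Total ratio parts = 16. Expected numbers out of 261:
  yellow round: 261 × 9/16 = 146.8125
  yellow wrinkled: 261 × 3/16 = 48.9375
  green round: 261 × 3/16 = 48.9375
  green wrinkled: 261 × 1/16 = 16.3125
χ² = Σ (O − E)² / E
  yellow round: (148 − 146.8125)² / 146.8125 = 0.0096
  yellow wrinkled: (49 − 48.9375)² / 48.9375 = 0.0001
  green round: (49 − 48.9375)² / 48.9375 = 0.0001
  green wrinkled: (15 − 16.3125)² / 16.3125 = 0.1056
χ² = 0.0096 + 0.0001 + 0.0001 + 0.1056 = 0.1154 ≈ 0.115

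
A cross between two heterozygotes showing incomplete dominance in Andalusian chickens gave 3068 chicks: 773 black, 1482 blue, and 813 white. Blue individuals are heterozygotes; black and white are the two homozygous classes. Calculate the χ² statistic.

With incomplete dominance, a heterozygote × heterozygote cross gives a 1:2:1 phenotypic ratio.
The 1:2:1 ratio has 4 parts, so with N = 3068 the expected counts are:
  black: 3068 × 1/4 = 767
  blue: 3068 × 2/4 = 1534
  white: 3068 × 1/4 = 767
χ² = Σ (O − E)² / E
  black: (773 − 767)² / 767 = 0.0469
  blue: (1482 − 1534)² / 1534 = 1.7627
  white: (813 − 767)² / 767 = 2.7588
χ² = 0.0469 + 1.7627 + 2.7588 = 4.5684 ≈ 4.568

4.568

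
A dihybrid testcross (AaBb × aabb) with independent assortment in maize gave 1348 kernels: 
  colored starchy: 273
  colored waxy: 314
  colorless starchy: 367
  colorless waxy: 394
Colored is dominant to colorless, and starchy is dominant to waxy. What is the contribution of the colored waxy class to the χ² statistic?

A dihybrid testcross with independent assortment gives a 1:1:1:1 ratio.
The 1:1:1:1 ratio has 4 parts, so with N = 1348 the expected counts are:
  colored starchy: 1348 × 1/4 = 337
  colored waxy: 1348 × 1/4 = 337
  colorless starchy: 1348 × 1/4 = 337
  colorless waxy: 1348 × 1/4 = 337
Contribution of colored waxy: (314 − 337)² / 337 = 1.5697

1.570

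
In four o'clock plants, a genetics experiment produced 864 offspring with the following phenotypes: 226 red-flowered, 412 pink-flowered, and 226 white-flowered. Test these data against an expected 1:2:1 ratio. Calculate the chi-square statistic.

The 1:2:1 ratio has 4 parts, so with N = 864 the expected counts are:
  red-flowered: 864 × 1/4 = 216
  pink-flowered: 864 × 2/4 = 432
  white-flowered: 864 × 1/4 = 216
χ² = Σ (O − E)² / E
  red-flowered: (226 − 216)² / 216 = 0.4630
  pink-flowered: (412 − 432)² / 432 = 0.9259
  white-flowered: (226 − 216)² / 216 = 0.4630
χ² = 0.4630 + 0.9259 + 0.4630 = 1.8519 ≈ 1.852

1.852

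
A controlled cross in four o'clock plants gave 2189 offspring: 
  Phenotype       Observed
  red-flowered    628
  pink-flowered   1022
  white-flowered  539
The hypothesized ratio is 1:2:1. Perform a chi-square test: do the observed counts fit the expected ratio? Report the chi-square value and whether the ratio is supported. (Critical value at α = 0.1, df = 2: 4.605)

16.842; not consistent

The 1:2:1 ratio has 4 parts, so with N = 2189 the expected counts are:
  red-flowered: 2189 × 1/4 = 547.25
  pink-flowered: 2189 × 2/4 = 1094.5
  white-flowered: 2189 × 1/4 = 547.25
χ² = Σ (O − E)² / E
  red-flowered: (628 − 547.25)² / 547.25 = 11.9151
  pink-flowered: (1022 − 1094.5)² / 1094.5 = 4.8024
  white-flowered: (539 − 547.25)² / 547.25 = 0.1244
χ² = 11.9151 + 4.8024 + 0.1244 = 16.8419 ≈ 16.842
Degrees of freedom = 3 − 1 = 2; critical value at α = 0.1 is 4.605.
Since 16.842 > 4.605, we reject the null hypothesis — the data do not fit the 1:2:1 ratio.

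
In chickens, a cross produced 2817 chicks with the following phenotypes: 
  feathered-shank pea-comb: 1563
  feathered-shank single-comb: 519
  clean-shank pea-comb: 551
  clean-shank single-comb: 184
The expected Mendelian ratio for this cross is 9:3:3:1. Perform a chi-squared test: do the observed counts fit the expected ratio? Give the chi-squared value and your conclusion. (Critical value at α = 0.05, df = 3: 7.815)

1.796; consistent

Total ratio parts = 16. Expected numbers out of 2817:
  feathered-shank pea-comb: 2817 × 9/16 = 1584.5625
  feathered-shank single-comb: 2817 × 3/16 = 528.1875
  clean-shank pea-comb: 2817 × 3/16 = 528.1875
  clean-shank single-comb: 2817 × 1/16 = 176.0625
χ² = Σ (O − E)² / E
  feathered-shank pea-comb: (1563 − 1584.5625)² / 1584.5625 = 0.2934
  feathered-shank single-comb: (519 − 528.1875)² / 528.1875 = 0.1598
  clean-shank pea-comb: (551 − 528.1875)² / 528.1875 = 0.9853
  clean-shank single-comb: (184 − 176.0625)² / 176.0625 = 0.3578
χ² = 0.2934 + 0.1598 + 0.9853 + 0.3578 = 1.7963 ≈ 1.796
Degrees of freedom = 4 − 1 = 3; critical value at α = 0.05 is 7.815.
Since 1.796 < 7.815, we fail to reject the null hypothesis — the data are consistent with the 9:3:3:1 ratio.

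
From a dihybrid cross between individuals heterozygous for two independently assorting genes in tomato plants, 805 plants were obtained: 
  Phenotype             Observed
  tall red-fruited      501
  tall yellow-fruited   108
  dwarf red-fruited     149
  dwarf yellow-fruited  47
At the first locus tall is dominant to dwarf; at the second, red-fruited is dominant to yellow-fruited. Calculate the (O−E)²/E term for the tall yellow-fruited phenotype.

12.215

A dihybrid F₂ with independent assortment and complete dominance at both loci gives a 9:3:3:1 phenotypic ratio.
Under the 9:3:3:1 hypothesis (Σ ratio = 16, N = 805):
  tall red-fruited: 805 × 9/16 = 452.8125
  tall yellow-fruited: 805 × 3/16 = 150.9375
  dwarf red-fruited: 805 × 3/16 = 150.9375
  dwarf yellow-fruited: 805 × 1/16 = 50.3125
Contribution of tall yellow-fruited: (108 − 150.9375)² / 150.9375 = 12.2145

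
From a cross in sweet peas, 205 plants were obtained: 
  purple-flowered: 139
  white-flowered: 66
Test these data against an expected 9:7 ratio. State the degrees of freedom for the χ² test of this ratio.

A goodness-of-fit test with 2 phenotype classes has df = 2 − 1 = 1.

1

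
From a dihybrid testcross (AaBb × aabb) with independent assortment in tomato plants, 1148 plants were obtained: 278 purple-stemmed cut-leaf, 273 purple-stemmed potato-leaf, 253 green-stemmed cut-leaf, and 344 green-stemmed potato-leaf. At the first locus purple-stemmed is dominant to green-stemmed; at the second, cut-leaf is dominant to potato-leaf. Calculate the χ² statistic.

A dihybrid testcross with independent assortment gives a 1:1:1:1 ratio.
Under the 1:1:1:1 hypothesis (Σ ratio = 4, N = 1148):
  purple-stemmed cut-leaf: 1148 × 1/4 = 287
  purple-stemmed potato-leaf: 1148 × 1/4 = 287
  green-stemmed cut-leaf: 1148 × 1/4 = 287
  green-stemmed potato-leaf: 1148 × 1/4 = 287
χ² = Σ (O − E)² / E
  purple-stemmed cut-leaf: (278 − 287)² / 287 = 0.2822
  purple-stemmed potato-leaf: (273 − 287)² / 287 = 0.6829
  green-stemmed cut-leaf: (253 − 287)² / 287 = 4.0279
  green-stemmed potato-leaf: (344 − 287)² / 287 = 11.3206
χ² = 0.2822 + 0.6829 + 4.0279 + 11.3206 = 16.3136 ≈ 16.314

16.314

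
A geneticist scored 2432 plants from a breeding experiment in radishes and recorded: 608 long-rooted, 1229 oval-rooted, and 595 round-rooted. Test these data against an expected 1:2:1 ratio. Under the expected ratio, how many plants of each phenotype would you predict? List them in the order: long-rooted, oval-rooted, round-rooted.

The 1:2:1 ratio has 4 parts, so with N = 2432 the expected counts are:
  long-rooted: 2432 × 1/4 = 608
  oval-rooted: 2432 × 2/4 = 1216
  round-rooted: 2432 × 1/4 = 608

608, 1216, 608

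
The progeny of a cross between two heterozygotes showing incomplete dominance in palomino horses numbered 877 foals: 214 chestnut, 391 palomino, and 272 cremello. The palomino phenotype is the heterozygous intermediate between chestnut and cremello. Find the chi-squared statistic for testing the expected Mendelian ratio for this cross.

17.962

With incomplete dominance, a heterozygote × heterozygote cross gives a 1:2:1 phenotypic ratio.
The 1:2:1 ratio has 4 parts, so with N = 877 the expected counts are:
  chestnut: 877 × 1/4 = 219.25
  palomino: 877 × 2/4 = 438.5
  cremello: 877 × 1/4 = 219.25
χ² = Σ (O − E)² / E
  chestnut: (214 − 219.25)² / 219.25 = 0.1257
  palomino: (391 − 438.5)² / 438.5 = 5.1454
  cremello: (272 − 219.25)² / 219.25 = 12.6913
χ² = 0.1257 + 5.1454 + 12.6913 = 17.9624 ≈ 17.962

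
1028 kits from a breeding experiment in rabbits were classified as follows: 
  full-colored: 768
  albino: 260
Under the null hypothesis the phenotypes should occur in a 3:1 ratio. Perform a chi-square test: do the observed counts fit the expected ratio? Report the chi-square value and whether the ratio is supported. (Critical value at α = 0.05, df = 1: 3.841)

The 3:1 ratio has 4 parts, so with N = 1028 the expected counts are:
  full-colored: 1028 × 3/4 = 771
  albino: 1028 × 1/4 = 257
χ² = Σ (O − E)² / E
  full-colored: (768 − 771)² / 771 = 0.0117
  albino: (260 − 257)² / 257 = 0.0350
χ² = 0.0117 + 0.0350 = 0.0467 ≈ 0.047
Degrees of freedom = 2 − 1 = 1; critical value at α = 0.05 is 3.841.
Since 0.047 < 3.841, we fail to reject the null hypothesis — the data are consistent with the 3:1 ratio.

0.047; consistent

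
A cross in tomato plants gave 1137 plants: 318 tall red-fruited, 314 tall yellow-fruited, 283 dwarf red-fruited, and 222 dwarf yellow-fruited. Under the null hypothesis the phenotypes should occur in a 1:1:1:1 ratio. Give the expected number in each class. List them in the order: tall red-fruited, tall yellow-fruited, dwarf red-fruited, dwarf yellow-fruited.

The 1:1:1:1 ratio has 4 parts, so with N = 1137 the expected counts are:
  tall red-fruited: 1137 × 1/4 = 284.25
  tall yellow-fruited: 1137 × 1/4 = 284.25
  dwarf red-fruited: 1137 × 1/4 = 284.25
  dwarf yellow-fruited: 1137 × 1/4 = 284.25

284.25, 284.25, 284.25, 284.25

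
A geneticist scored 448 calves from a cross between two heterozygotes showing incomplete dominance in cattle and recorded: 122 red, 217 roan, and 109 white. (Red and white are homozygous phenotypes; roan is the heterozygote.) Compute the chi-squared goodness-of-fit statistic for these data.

1.192

With incomplete dominance, a heterozygote × heterozygote cross gives a 1:2:1 phenotypic ratio.
Total ratio parts = 4. Expected numbers out of 448:
  red: 448 × 1/4 = 112
  roan: 448 × 2/4 = 224
  white: 448 × 1/4 = 112
χ² = Σ (O − E)² / E
  red: (122 − 112)² / 112 = 0.8929
  roan: (217 − 224)² / 224 = 0.2188
  white: (109 − 112)² / 112 = 0.0804
χ² = 0.8929 + 0.2188 + 0.0804 = 1.1921 ≈ 1.192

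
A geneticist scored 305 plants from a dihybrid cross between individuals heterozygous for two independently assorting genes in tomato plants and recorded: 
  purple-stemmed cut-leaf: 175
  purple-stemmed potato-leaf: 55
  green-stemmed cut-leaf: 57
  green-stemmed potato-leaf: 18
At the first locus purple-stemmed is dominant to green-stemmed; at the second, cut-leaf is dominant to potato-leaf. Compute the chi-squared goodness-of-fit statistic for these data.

0.212

A dihybrid F₂ with independent assortment and complete dominance at both loci gives a 9:3:3:1 phenotypic ratio.
Expected counts for N = 305 under a 9:3:3:1 ratio (total parts = 16):
  purple-stemmed cut-leaf: 305 × 9/16 = 171.5625
  purple-stemmed potato-leaf: 305 × 3/16 = 57.1875
  green-stemmed cut-leaf: 305 × 3/16 = 57.1875
  green-stemmed potato-leaf: 305 × 1/16 = 19.0625
χ² = Σ (O − E)² / E
  purple-stemmed cut-leaf: (175 − 171.5625)² / 171.5625 = 0.0689
  purple-stemmed potato-leaf: (55 − 57.1875)² / 57.1875 = 0.0837
  green-stemmed cut-leaf: (57 − 57.1875)² / 57.1875 = 0.0006
  green-stemmed potato-leaf: (18 − 19.0625)² / 19.0625 = 0.0592
χ² = 0.0689 + 0.0837 + 0.0006 + 0.0592 = 0.2124 ≈ 0.212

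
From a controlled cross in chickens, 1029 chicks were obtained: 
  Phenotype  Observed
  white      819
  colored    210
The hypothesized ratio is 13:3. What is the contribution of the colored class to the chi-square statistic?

Under the 13:3 hypothesis (Σ ratio = 16, N = 1029):
  white: 1029 × 13/16 = 836.0625
  colored: 1029 × 3/16 = 192.9375
Contribution of colored: (210 − 192.9375)² / 192.9375 = 1.5089

1.509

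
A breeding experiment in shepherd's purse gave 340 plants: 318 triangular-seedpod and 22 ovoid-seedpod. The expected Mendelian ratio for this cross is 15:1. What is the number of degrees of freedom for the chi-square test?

1

A goodness-of-fit test with 2 phenotype classes has df = 2 − 1 = 1.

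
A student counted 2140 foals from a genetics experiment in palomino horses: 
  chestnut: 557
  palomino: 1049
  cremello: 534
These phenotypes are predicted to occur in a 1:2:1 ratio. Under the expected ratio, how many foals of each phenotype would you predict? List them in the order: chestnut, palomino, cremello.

Under the 1:2:1 hypothesis (Σ ratio = 4, N = 2140):
  chestnut: 2140 × 1/4 = 535
  palomino: 2140 × 2/4 = 1070
  cremello: 2140 × 1/4 = 535

535, 1070, 535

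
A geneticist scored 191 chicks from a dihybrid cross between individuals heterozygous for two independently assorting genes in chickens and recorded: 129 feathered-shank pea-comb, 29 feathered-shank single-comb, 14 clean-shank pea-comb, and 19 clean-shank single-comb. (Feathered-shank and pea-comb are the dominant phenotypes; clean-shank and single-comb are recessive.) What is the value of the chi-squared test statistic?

A dihybrid F₂ with independent assortment and complete dominance at both loci gives a 9:3:3:1 phenotypic ratio.
Expected counts for N = 191 under a 9:3:3:1 ratio (total parts = 16):
  feathered-shank pea-comb: 191 × 9/16 = 107.4375
  feathered-shank single-comb: 191 × 3/16 = 35.8125
  clean-shank pea-comb: 191 × 3/16 = 35.8125
  clean-shank single-comb: 191 × 1/16 = 11.9375
χ² = Σ (O − E)² / E
  feathered-shank pea-comb: (129 − 107.4375)² / 107.4375 = 4.3276
  feathered-shank single-comb: (29 − 35.8125)² / 35.8125 = 1.2959
  clean-shank pea-comb: (14 − 35.8125)² / 35.8125 = 13.2854
  clean-shank single-comb: (19 − 11.9375)² / 11.9375 = 4.1783
χ² = 4.3276 + 1.2959 + 13.2854 + 4.1783 = 23.0872 ≈ 23.087

23.087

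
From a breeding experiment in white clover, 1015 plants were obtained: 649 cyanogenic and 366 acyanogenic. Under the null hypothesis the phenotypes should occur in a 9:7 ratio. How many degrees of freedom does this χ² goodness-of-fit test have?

1

A goodness-of-fit test with 2 phenotype classes has df = 2 − 1 = 1.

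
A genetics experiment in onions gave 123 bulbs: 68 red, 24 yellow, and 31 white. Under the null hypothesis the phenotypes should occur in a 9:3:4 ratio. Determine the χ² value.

0.061

Under the 9:3:4 hypothesis (Σ ratio = 16, N = 123):
  red: 123 × 9/16 = 69.1875
  yellow: 123 × 3/16 = 23.0625
  white: 123 × 4/16 = 30.75
χ² = Σ (O − E)² / E
  red: (68 − 69.1875)² / 69.1875 = 0.0204
  yellow: (24 − 23.0625)² / 23.0625 = 0.0381
  white: (31 − 30.75)² / 30.75 = 0.0020
χ² = 0.0204 + 0.0381 + 0.0020 = 0.0605 ≈ 0.061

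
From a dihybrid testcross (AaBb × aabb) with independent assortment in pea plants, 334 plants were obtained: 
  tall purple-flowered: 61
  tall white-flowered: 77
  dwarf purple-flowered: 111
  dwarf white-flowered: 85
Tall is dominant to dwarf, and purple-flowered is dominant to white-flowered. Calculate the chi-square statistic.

15.653

A dihybrid testcross with independent assortment gives a 1:1:1:1 ratio.
Under the 1:1:1:1 hypothesis (Σ ratio = 4, N = 334):
  tall purple-flowered: 334 × 1/4 = 83.5
  tall white-flowered: 334 × 1/4 = 83.5
  dwarf purple-flowered: 334 × 1/4 = 83.5
  dwarf white-flowered: 334 × 1/4 = 83.5
χ² = Σ (O − E)² / E
  tall purple-flowered: (61 − 83.5)² / 83.5 = 6.0629
  tall white-flowered: (77 − 83.5)² / 83.5 = 0.5060
  dwarf purple-flowered: (111 − 83.5)² / 83.5 = 9.0569
  dwarf white-flowered: (85 − 83.5)² / 83.5 = 0.0269
χ² = 6.0629 + 0.5060 + 9.0569 + 0.0269 = 15.6527 ≈ 15.653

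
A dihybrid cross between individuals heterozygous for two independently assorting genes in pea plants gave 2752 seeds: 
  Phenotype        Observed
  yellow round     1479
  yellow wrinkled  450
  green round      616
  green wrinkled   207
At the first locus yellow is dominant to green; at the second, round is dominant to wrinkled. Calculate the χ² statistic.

38.019

A dihybrid F₂ with independent assortment and complete dominance at both loci gives a 9:3:3:1 phenotypic ratio.
Total ratio parts = 16. Expected numbers out of 2752:
  yellow round: 2752 × 9/16 = 1548
  yellow wrinkled: 2752 × 3/16 = 516
  green round: 2752 × 3/16 = 516
  green wrinkled: 2752 × 1/16 = 172
χ² = Σ (O − E)² / E
  yellow round: (1479 − 1548)² / 1548 = 3.0756
  yellow wrinkled: (450 − 516)² / 516 = 8.4419
  green round: (616 − 516)² / 516 = 19.3798
  green wrinkled: (207 − 172)² / 172 = 7.1221
χ² = 3.0756 + 8.4419 + 19.3798 + 7.1221 = 38.0194 ≈ 38.019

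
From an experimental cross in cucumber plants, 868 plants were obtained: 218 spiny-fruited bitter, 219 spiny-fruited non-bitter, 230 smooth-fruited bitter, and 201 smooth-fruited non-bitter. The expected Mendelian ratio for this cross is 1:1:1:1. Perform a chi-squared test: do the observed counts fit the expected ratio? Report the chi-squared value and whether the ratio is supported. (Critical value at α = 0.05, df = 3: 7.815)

1.982; consistent

Under the 1:1:1:1 hypothesis (Σ ratio = 4, N = 868):
  spiny-fruited bitter: 868 × 1/4 = 217
  spiny-fruited non-bitter: 868 × 1/4 = 217
  smooth-fruited bitter: 868 × 1/4 = 217
  smooth-fruited non-bitter: 868 × 1/4 = 217
χ² = Σ (O − E)² / E
  spiny-fruited bitter: (218 − 217)² / 217 = 0.0046
  spiny-fruited non-bitter: (219 − 217)² / 217 = 0.0184
  smooth-fruited bitter: (230 − 217)² / 217 = 0.7788
  smooth-fruited non-bitter: (201 − 217)² / 217 = 1.1797
χ² = 0.0046 + 0.0184 + 0.7788 + 1.1797 = 1.9815 ≈ 1.982
Degrees of freedom = 4 − 1 = 3; critical value at α = 0.05 is 7.815.
Since 1.982 < 7.815, we fail to reject the null hypothesis — the data are consistent with the 1:1:1:1 ratio.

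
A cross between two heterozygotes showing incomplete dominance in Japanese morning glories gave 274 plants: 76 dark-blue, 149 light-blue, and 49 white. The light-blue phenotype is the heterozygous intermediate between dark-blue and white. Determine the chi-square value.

With incomplete dominance, a heterozygote × heterozygote cross gives a 1:2:1 phenotypic ratio.
Expected counts for N = 274 under a 1:2:1 ratio (total parts = 4):
  dark-blue: 274 × 1/4 = 68.5
  light-blue: 274 × 2/4 = 137
  white: 274 × 1/4 = 68.5
χ² = Σ (O − E)² / E
  dark-blue: (76 − 68.5)² / 68.5 = 0.8212
  light-blue: (149 − 137)² / 137 = 1.0511
  white: (49 − 68.5)² / 68.5 = 5.5511
χ² = 0.8212 + 1.0511 + 5.5511 = 7.4234 ≈ 7.423

7.423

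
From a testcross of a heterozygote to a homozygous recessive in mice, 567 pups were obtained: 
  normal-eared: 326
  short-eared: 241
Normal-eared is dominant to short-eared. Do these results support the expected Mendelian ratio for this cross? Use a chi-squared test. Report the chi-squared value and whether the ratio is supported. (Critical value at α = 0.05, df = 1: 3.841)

A testcross of a heterozygote (Aa × aa) gives a 1:1 phenotypic ratio.
The 1:1 ratio has 2 parts, so with N = 567 the expected counts are:
  normal-eared: 567 × 1/2 = 283.5
  short-eared: 567 × 1/2 = 283.5
χ² = Σ (O − E)² / E
  normal-eared: (326 − 283.5)² / 283.5 = 6.3713
  short-eared: (241 − 283.5)² / 283.5 = 6.3713
χ² = 6.3713 + 6.3713 = 12.7426 ≈ 12.743
Degrees of freedom = 2 − 1 = 1; critical value at α = 0.05 is 3.841.
Since 12.743 > 3.841, we reject the null hypothesis — the data do not fit the 1:1 ratio.

12.743; not consistent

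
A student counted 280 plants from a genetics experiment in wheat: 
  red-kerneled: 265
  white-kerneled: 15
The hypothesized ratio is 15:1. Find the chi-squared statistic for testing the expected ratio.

Under the 15:1 hypothesis (Σ ratio = 16, N = 280):
  red-kerneled: 280 × 15/16 = 262.5
  white-kerneled: 280 × 1/16 = 17.5
χ² = Σ (O − E)² / E
  red-kerneled: (265 − 262.5)² / 262.5 = 0.0238
  white-kerneled: (15 − 17.5)² / 17.5 = 0.3571
χ² = 0.0238 + 0.3571 = 0.3809 ≈ 0.381

0.381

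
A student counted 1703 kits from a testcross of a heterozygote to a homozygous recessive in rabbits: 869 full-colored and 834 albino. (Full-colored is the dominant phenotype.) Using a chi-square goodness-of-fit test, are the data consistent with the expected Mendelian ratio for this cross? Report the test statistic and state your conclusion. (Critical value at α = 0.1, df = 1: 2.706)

A testcross of a heterozygote (Aa × aa) gives a 1:1 phenotypic ratio.
Under the 1:1 hypothesis (Σ ratio = 2, N = 1703):
  full-colored: 1703 × 1/2 = 851.5
  albino: 1703 × 1/2 = 851.5
χ² = Σ (O − E)² / E
  full-colored: (869 − 851.5)² / 851.5 = 0.3597
  albino: (834 − 851.5)² / 851.5 = 0.3597
χ² = 0.3597 + 0.3597 = 0.7194 ≈ 0.719
Degrees of freedom = 2 − 1 = 1; critical value at α = 0.1 is 2.706.
Since 0.719 < 2.706, we fail to reject the null hypothesis — the data are consistent with the 1:1 ratio.

0.719; consistent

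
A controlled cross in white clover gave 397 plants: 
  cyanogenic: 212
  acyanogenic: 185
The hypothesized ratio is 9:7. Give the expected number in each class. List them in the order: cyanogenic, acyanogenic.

223.3125, 173.6875

Under the 9:7 hypothesis (Σ ratio = 16, N = 397):
  cyanogenic: 397 × 9/16 = 223.3125
  acyanogenic: 397 × 7/16 = 173.6875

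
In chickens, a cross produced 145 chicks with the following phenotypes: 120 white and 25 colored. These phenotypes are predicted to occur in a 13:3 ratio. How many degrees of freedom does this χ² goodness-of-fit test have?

1

A goodness-of-fit test with 2 phenotype classes has df = 2 − 1 = 1.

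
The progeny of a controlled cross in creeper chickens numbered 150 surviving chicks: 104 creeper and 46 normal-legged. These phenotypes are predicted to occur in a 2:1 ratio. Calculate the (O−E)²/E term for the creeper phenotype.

Expected counts for N = 150 under a 2:1 ratio (total parts = 3):
  creeper: 150 × 2/3 = 100
  normal-legged: 150 × 1/3 = 50
Contribution of creeper: (104 − 100)² / 100 = 0.1600

0.160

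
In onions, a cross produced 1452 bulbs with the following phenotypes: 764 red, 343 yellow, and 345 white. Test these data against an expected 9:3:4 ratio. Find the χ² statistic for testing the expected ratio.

Under the 9:3:4 hypothesis (Σ ratio = 16, N = 1452):
  red: 1452 × 9/16 = 816.75
  yellow: 1452 × 3/16 = 272.25
  white: 1452 × 4/16 = 363
χ² = Σ (O − E)² / E
  red: (764 − 816.75)² / 816.75 = 3.4069
  yellow: (343 − 272.25)² / 272.25 = 18.3859
  white: (345 − 363)² / 363 = 0.8926
χ² = 3.4069 + 18.3859 + 0.8926 = 22.6854 ≈ 22.685

22.685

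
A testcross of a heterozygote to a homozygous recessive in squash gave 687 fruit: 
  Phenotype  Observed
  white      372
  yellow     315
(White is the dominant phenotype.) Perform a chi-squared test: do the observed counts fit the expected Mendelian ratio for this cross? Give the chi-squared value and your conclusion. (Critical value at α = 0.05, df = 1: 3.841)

4.729; not consistent

A testcross of a heterozygote (Aa × aa) gives a 1:1 phenotypic ratio.
Expected counts for N = 687 under a 1:1 ratio (total parts = 2):
  white: 687 × 1/2 = 343.5
  yellow: 687 × 1/2 = 343.5
χ² = Σ (O − E)² / E
  white: (372 − 343.5)² / 343.5 = 2.3646
  yellow: (315 − 343.5)² / 343.5 = 2.3646
χ² = 2.3646 + 2.3646 = 4.7292 ≈ 4.729
Degrees of freedom = 2 − 1 = 1; critical value at α = 0.05 is 3.841.
Since 4.729 > 3.841, we reject the null hypothesis — the data do not fit the 1:1 ratio.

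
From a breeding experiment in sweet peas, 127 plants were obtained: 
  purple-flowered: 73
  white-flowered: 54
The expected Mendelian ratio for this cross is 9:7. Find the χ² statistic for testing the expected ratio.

The 9:7 ratio has 16 parts, so with N = 127 the expected counts are:
  purple-flowered: 127 × 9/16 = 71.4375
  white-flowered: 127 × 7/16 = 55.5625
χ² = Σ (O − E)² / E
  purple-flowered: (73 − 71.4375)² / 71.4375 = 0.0342
  white-flowered: (54 − 55.5625)² / 55.5625 = 0.0439
χ² = 0.0342 + 0.0439 = 0.0781 ≈ 0.078

0.078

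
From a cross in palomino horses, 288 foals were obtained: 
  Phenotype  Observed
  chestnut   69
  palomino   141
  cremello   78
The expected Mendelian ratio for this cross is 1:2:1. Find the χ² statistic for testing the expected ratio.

Total ratio parts = 4. Expected numbers out of 288:
  chestnut: 288 × 1/4 = 72
  palomino: 288 × 2/4 = 144
  cremello: 288 × 1/4 = 72
χ² = Σ (O − E)² / E
  chestnut: (69 − 72)² / 72 = 0.1250
  palomino: (141 − 144)² / 144 = 0.0625
  cremello: (78 − 72)² / 72 = 0.5000
χ² = 0.1250 + 0.0625 + 0.5000 = 0.6875 ≈ 0.688

0.688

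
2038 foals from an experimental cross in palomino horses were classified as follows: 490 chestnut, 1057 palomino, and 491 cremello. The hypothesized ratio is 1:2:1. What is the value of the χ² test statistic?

2.835

Expected counts for N = 2038 under a 1:2:1 ratio (total parts = 4):
  chestnut: 2038 × 1/4 = 509.5
  palomino: 2038 × 2/4 = 1019
  cremello: 2038 × 1/4 = 509.5
χ² = Σ (O − E)² / E
  chestnut: (490 − 509.5)² / 509.5 = 0.7463
  palomino: (1057 − 1019)² / 1019 = 1.4171
  cremello: (491 − 509.5)² / 509.5 = 0.6717
χ² = 0.7463 + 1.4171 + 0.6717 = 2.8351 ≈ 2.835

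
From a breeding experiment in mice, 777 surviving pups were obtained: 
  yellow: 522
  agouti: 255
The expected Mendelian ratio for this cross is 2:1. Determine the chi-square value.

Under the 2:1 hypothesis (Σ ratio = 3, N = 777):
  yellow: 777 × 2/3 = 518
  agouti: 777 × 1/3 = 259
χ² = Σ (O − E)² / E
  yellow: (522 − 518)² / 518 = 0.0309
  agouti: (255 − 259)² / 259 = 0.0618
χ² = 0.0309 + 0.0618 = 0.0927 ≈ 0.093

0.093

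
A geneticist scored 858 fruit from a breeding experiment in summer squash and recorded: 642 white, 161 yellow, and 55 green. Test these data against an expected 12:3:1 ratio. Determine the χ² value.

0.039

Total ratio parts = 16. Expected numbers out of 858:
  white: 858 × 12/16 = 643.5
  yellow: 858 × 3/16 = 160.875
  green: 858 × 1/16 = 53.625
χ² = Σ (O − E)² / E
  white: (642 − 643.5)² / 643.5 = 0.0035
  yellow: (161 − 160.875)² / 160.875 = 0.0001
  green: (55 − 53.625)² / 53.625 = 0.0353
χ² = 0.0035 + 0.0001 + 0.0353 = 0.0389 ≈ 0.039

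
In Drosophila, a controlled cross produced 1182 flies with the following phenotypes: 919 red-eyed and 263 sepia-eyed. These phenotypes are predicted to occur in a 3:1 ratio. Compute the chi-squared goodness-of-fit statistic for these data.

4.766

Under the 3:1 hypothesis (Σ ratio = 4, N = 1182):
  red-eyed: 1182 × 3/4 = 886.5
  sepia-eyed: 1182 × 1/4 = 295.5
χ² = Σ (O − E)² / E
  red-eyed: (919 − 886.5)² / 886.5 = 1.1915
  sepia-eyed: (263 − 295.5)² / 295.5 = 3.5745
χ² = 1.1915 + 3.5745 = 4.766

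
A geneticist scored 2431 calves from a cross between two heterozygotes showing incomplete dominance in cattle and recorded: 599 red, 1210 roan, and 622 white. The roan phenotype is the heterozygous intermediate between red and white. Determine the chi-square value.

With incomplete dominance, a heterozygote × heterozygote cross gives a 1:2:1 phenotypic ratio.
The 1:2:1 ratio has 4 parts, so with N = 2431 the expected counts are:
  red: 2431 × 1/4 = 607.75
  roan: 2431 × 2/4 = 1215.5
  white: 2431 × 1/4 = 607.75
χ² = Σ (O − E)² / E
  red: (599 − 607.75)² / 607.75 = 0.1260
  roan: (1210 − 1215.5)² / 1215.5 = 0.0249
  white: (622 − 607.75)² / 607.75 = 0.3341
χ² = 0.1260 + 0.0249 + 0.3341 = 0.485

0.485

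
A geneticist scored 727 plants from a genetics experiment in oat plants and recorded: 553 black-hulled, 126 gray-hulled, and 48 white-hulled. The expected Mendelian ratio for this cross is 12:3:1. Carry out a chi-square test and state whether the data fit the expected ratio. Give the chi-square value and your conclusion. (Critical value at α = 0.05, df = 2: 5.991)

The 12:3:1 ratio has 16 parts, so with N = 727 the expected counts are:
  black-hulled: 727 × 12/16 = 545.25
  gray-hulled: 727 × 3/16 = 136.3125
  white-hulled: 727 × 1/16 = 45.4375
χ² = Σ (O − E)² / E
  black-hulled: (553 − 545.25)² / 545.25 = 0.1102
  gray-hulled: (126 − 136.3125)² / 136.3125 = 0.7802
  white-hulled: (48 − 45.4375)² / 45.4375 = 0.1445
χ² = 0.1102 + 0.7802 + 0.1445 = 1.0349 ≈ 1.035
Degrees of freedom = 3 − 1 = 2; critical value at α = 0.05 is 5.991.
Since 1.035 < 5.991, we fail to reject the null hypothesis — the data are consistent with the 12:3:1 ratio.

1.035; consistent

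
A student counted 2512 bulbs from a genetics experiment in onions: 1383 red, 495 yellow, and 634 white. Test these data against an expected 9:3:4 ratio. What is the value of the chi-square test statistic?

Expected counts for N = 2512 under a 9:3:4 ratio (total parts = 16):
  red: 2512 × 9/16 = 1413
  yellow: 2512 × 3/16 = 471
  white: 2512 × 4/16 = 628
χ² = Σ (O − E)² / E
  red: (1383 − 1413)² / 1413 = 0.6369
  yellow: (495 − 471)² / 471 = 1.2229
  white: (634 − 628)² / 628 = 0.0573
χ² = 0.6369 + 1.2229 + 0.0573 = 1.9171 ≈ 1.917

1.917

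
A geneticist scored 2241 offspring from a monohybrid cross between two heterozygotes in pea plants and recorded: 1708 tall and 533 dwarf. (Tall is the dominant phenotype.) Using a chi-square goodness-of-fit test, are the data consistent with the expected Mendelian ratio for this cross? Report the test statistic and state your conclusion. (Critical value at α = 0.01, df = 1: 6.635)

1.767; consistent

For a monohybrid cross between heterozygotes with complete dominance, the expected phenotypic ratio is 3:1.
Under the 3:1 hypothesis (Σ ratio = 4, N = 2241):
  tall: 2241 × 3/4 = 1680.75
  dwarf: 2241 × 1/4 = 560.25
χ² = Σ (O − E)² / E
  tall: (1708 − 1680.75)² / 1680.75 = 0.4418
  dwarf: (533 − 560.25)² / 560.25 = 1.3254
χ² = 0.4418 + 1.3254 = 1.7672 ≈ 1.767
Degrees of freedom = 2 − 1 = 1; critical value at α = 0.01 is 6.635.
Since 1.767 < 6.635, we fail to reject the null hypothesis — the data are consistent with the 3:1 ratio.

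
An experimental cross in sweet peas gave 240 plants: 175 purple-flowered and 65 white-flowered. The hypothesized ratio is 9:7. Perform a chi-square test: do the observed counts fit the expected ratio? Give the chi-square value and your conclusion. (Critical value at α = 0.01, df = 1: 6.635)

27.090; not consistent

Expected counts for N = 240 under a 9:7 ratio (total parts = 16):
  purple-flowered: 240 × 9/16 = 135
  white-flowered: 240 × 7/16 = 105
χ² = Σ (O − E)² / E
  purple-flowered: (175 − 135)² / 135 = 11.8519
  white-flowered: (65 − 105)² / 105 = 15.2381
χ² = 11.8519 + 15.2381 = 27.090
Degrees of freedom = 2 − 1 = 1; critical value at α = 0.01 is 6.635.
Since 27.090 > 6.635, we reject the null hypothesis — the data do not fit the 9:7 ratio.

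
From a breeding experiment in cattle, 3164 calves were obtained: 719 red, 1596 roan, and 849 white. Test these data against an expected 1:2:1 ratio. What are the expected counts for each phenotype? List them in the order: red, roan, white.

791, 1582, 791

Under the 1:2:1 hypothesis (Σ ratio = 4, N = 3164):
  red: 3164 × 1/4 = 791
  roan: 3164 × 2/4 = 1582
  white: 3164 × 1/4 = 791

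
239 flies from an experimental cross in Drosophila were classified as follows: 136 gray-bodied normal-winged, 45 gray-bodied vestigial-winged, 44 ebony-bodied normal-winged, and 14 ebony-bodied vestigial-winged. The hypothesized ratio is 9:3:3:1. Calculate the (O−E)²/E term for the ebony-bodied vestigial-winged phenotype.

Total ratio parts = 16. Expected numbers out of 239:
  gray-bodied normal-winged: 239 × 9/16 = 134.4375
  gray-bodied vestigial-winged: 239 × 3/16 = 44.8125
  ebony-bodied normal-winged: 239 × 3/16 = 44.8125
  ebony-bodied vestigial-winged: 239 × 1/16 = 14.9375
Contribution of ebony-bodied vestigial-winged: (14 − 14.9375)² / 14.9375 = 0.0588

0.059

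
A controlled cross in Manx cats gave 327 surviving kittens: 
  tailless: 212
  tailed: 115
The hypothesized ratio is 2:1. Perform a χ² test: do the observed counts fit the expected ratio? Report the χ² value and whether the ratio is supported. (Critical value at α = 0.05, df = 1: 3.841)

Total ratio parts = 3. Expected numbers out of 327:
  tailless: 327 × 2/3 = 218
  tailed: 327 × 1/3 = 109
χ² = Σ (O − E)² / E
  tailless: (212 − 218)² / 218 = 0.1651
  tailed: (115 − 109)² / 109 = 0.3303
χ² = 0.1651 + 0.3303 = 0.4954 ≈ 0.495
Degrees of freedom = 2 − 1 = 1; critical value at α = 0.05 is 3.841.
Since 0.495 < 3.841, we fail to reject the null hypothesis — the data are consistent with the 2:1 ratio.

0.495; consistent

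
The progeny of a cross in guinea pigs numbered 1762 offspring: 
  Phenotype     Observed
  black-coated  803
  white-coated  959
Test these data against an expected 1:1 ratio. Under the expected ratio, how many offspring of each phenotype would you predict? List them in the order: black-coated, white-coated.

The 1:1 ratio has 2 parts, so with N = 1762 the expected counts are:
  black-coated: 1762 × 1/2 = 881
  white-coated: 1762 × 1/2 = 881

881, 881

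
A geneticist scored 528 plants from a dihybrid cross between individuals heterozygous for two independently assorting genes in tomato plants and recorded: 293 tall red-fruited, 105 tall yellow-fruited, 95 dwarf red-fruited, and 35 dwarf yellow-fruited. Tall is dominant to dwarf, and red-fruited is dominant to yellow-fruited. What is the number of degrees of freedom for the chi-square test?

A dihybrid F₂ with independent assortment and complete dominance at both loci gives a 9:3:3:1 phenotypic ratio.
A goodness-of-fit test with 4 phenotype classes has df = 4 − 1 = 3.

3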